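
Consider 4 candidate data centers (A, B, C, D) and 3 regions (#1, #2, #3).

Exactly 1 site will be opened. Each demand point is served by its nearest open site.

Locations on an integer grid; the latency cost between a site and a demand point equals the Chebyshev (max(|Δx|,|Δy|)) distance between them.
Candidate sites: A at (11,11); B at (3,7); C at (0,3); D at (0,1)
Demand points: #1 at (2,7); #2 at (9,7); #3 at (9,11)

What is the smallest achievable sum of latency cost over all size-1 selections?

Open {B}.
  #1→B 1, #2→B 6, #3→B 6  ⇒ total 13.
Compare {A}: total 15.
Compare {C}: total 22.
No size-1 selection does better; minimum is 13.

13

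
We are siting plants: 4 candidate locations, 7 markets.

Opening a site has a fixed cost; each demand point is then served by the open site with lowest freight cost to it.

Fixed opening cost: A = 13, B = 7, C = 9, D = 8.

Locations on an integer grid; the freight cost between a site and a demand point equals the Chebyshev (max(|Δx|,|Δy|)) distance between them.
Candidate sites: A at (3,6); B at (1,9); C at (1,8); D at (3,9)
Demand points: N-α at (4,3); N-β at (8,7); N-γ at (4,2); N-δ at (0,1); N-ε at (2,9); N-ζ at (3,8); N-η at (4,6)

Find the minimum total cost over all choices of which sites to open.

36

Open {A}: assign each demand point to its cheapest open site.
  N-α→A 3, N-β→A 5, N-γ→A 4, N-δ→A 5, N-ε→A 3, N-ζ→A 2, N-η→A 1
  freight cost 23, fixed 13 → total 36.
Compare {D}: freight cost 31 + fixed 8 = 39.
Compare {C}: freight cost 31 + fixed 9 = 40.
Compare {B}: freight cost 34 + fixed 7 = 41.
All other subsets cost ≥ 39. Minimum total cost: 36.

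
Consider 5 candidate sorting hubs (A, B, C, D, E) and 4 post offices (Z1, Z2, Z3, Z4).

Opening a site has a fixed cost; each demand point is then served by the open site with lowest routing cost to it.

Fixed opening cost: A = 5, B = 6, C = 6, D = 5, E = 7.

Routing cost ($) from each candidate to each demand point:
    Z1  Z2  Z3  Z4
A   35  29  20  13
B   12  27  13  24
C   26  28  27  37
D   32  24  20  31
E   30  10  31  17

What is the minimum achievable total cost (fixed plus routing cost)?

Open {B, E}: assign each demand point to its cheapest open site.
  Z1→B 12, Z2→E 10, Z3→B 13, Z4→E 17
  routing cost 52, fixed 13 → total 65.
Compare {A, B, E}: routing cost 48 + fixed 18 = 66.
Compare {B, D, E}: routing cost 52 + fixed 18 = 70.
Compare {B, C, E}: routing cost 52 + fixed 19 = 71.
All other subsets cost ≥ 66. Minimum total cost: 65.

65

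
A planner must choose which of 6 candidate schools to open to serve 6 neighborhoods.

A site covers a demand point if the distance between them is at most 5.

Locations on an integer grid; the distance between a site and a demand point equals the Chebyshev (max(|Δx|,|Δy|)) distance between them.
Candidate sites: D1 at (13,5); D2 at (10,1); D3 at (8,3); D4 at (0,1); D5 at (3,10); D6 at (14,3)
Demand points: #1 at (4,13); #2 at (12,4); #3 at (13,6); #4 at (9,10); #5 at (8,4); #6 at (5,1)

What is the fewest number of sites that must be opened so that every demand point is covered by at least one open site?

3

Coverage sets (demand points within 5 of each site):
  D1: {#2, #3, #4, #5}
  D2: {#2, #3, #5, #6}
  D3: {#2, #3, #5, #6}
  D4: {#6}
  D5: {#1}
  D6: {#2, #3}
No 2 sites suffice: every size-2 union leaves at least one demand point uncovered.
But {D1, D2, D5} covers everything, so the minimum is 3.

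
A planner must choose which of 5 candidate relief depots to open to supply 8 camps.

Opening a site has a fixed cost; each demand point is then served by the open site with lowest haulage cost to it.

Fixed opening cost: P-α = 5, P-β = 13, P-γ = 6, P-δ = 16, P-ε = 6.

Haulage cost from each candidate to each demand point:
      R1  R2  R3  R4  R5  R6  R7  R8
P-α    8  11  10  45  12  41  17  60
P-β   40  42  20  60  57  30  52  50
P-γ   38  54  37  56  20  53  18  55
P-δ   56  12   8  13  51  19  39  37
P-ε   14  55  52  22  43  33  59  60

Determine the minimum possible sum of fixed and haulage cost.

146

Open {P-α, P-δ}: assign each demand point to its cheapest open site.
  R1→P-α 8, R2→P-α 11, R3→P-δ 8, R4→P-δ 13, R5→P-α 12, R6→P-δ 19, R7→P-α 17, R8→P-δ 37
  haulage cost 125, fixed 21 → total 146.
Compare {P-α, P-γ, P-δ}: haulage cost 125 + fixed 27 = 152.
Compare {P-α, P-δ, P-ε}: haulage cost 125 + fixed 27 = 152.
Compare {P-α, P-γ, P-δ, P-ε}: haulage cost 125 + fixed 33 = 158.
All other subsets cost ≥ 152. Minimum total cost: 146.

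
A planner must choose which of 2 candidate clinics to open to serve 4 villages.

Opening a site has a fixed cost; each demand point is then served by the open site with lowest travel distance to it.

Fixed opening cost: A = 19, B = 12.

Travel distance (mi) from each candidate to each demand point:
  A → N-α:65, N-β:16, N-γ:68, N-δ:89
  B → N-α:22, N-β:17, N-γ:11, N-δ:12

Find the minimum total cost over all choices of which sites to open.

74

Open {B}: assign each demand point to its cheapest open site.
  N-α→B 22, N-β→B 17, N-γ→B 11, N-δ→B 12
  travel distance 62, fixed 12 → total 74.
Compare {A, B}: travel distance 61 + fixed 31 = 92.
Compare {A}: travel distance 238 + fixed 19 = 257.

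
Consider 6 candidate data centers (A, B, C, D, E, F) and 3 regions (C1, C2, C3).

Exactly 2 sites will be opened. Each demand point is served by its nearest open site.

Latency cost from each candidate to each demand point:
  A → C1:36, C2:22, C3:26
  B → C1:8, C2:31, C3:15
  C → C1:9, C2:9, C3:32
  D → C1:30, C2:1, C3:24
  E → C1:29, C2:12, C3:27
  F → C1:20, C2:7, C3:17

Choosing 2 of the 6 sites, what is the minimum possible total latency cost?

24

Open {B, D}.
  C1→B 8, C2→D 1, C3→B 15  ⇒ total 24.
Compare {B, F}: total 30.
Compare {B, C}: total 32.
No size-2 selection does better; minimum is 24.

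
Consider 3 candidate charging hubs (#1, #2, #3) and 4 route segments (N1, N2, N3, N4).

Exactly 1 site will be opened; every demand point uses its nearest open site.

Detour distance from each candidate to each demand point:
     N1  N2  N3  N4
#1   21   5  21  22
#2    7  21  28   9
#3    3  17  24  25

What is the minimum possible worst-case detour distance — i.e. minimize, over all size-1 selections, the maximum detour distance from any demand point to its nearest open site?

Open {#1}.
  Farthest demand point is N4 at detour distance 22 (to #1); all others are ≤ 22.
With {#3} the worst case is 25.
With {#2} the worst case is 28.
No size-1 selection achieves below 22.

22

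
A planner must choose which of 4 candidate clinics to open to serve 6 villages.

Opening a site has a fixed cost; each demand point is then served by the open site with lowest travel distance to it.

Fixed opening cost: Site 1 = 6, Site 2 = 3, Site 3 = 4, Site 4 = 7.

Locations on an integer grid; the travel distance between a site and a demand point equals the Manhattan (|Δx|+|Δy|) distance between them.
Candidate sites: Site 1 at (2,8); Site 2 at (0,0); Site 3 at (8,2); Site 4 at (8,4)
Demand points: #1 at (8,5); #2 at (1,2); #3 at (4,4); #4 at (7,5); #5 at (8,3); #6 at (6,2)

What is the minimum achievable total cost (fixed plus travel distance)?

Open {Site 2, Site 4}: assign each demand point to its cheapest open site.
  #1→Site 4 1, #2→Site 2 3, #3→Site 4 4, #4→Site 4 2, #5→Site 4 1, #6→Site 4 4
  travel distance 15, fixed 10 → total 25.
Compare {Site 2, Site 3}: travel distance 19 + fixed 7 = 26.
Compare {Site 3}: travel distance 23 + fixed 4 = 27.
Compare {Site 2, Site 3, Site 4}: travel distance 13 + fixed 14 = 27.
All other subsets cost ≥ 26. Minimum total cost: 25.

25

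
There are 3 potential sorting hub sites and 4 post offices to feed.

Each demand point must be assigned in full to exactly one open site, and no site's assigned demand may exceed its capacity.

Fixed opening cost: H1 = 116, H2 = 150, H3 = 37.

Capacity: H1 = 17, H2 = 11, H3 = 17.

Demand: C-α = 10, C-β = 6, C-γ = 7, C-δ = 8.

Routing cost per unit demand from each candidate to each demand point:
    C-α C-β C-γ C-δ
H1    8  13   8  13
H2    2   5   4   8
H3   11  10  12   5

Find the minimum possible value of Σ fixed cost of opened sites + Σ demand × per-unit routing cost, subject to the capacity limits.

Open {H1, H3}; cheapest assignment that respects the capacities:
  H1 (cap 17, load 17): C-α, C-γ — cost 10×8 + 7×8 = 136
  H3 (cap 17, load 14): C-β, C-δ — cost 6×10 + 8×5 = 100
  Shipping 236, fixed 153 → total 389.
  Any other capacity-feasible assignment to {H1, H3} ships for at least 236.
Compare {H1, H2, H3}: its best feasible assignment gives total 479.
Every other set of open sites that can feasibly serve all demand totals ≥ 479 even under its best assignment. Minimum: 389.

389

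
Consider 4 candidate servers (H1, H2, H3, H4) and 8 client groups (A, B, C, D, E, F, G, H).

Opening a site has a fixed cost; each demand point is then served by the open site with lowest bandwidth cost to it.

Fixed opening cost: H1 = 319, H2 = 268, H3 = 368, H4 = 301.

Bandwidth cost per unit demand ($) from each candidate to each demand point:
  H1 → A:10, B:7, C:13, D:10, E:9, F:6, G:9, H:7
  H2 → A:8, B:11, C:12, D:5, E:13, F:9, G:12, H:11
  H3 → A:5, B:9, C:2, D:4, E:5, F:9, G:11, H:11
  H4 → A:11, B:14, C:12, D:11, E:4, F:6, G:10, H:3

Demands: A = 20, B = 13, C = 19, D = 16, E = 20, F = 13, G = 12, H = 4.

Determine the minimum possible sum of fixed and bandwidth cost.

1080

Open {H3}: assign each demand point to its cheapest open site.
  A→H3 20×5=100, B→H3 13×9=117, C→H3 19×2=38, D→H3 16×4=64, E→H3 20×5=100, F→H3 13×9=117, G→H3 12×11=132, H→H3 4×11=44
  bandwidth cost 712, fixed 368 → total 1080.
Compare {H3, H4}: bandwidth cost 609 + fixed 669 = 1278.
Compare {H1, H3}: bandwidth cost 607 + fixed 687 = 1294.
Compare {H2, H3}: bandwidth cost 712 + fixed 636 = 1348.
All other subsets cost ≥ 1278. Minimum total cost: 1080.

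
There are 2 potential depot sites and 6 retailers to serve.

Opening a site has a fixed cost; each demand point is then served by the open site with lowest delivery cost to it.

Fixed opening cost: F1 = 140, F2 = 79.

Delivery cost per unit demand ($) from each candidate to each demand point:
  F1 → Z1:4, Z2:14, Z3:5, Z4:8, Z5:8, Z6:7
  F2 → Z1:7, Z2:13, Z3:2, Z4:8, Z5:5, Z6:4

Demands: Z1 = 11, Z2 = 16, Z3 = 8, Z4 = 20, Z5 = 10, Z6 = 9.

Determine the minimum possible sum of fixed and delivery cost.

Open {F2}: assign each demand point to its cheapest open site.
  Z1→F2 11×7=77, Z2→F2 16×13=208, Z3→F2 8×2=16, Z4→F2 20×8=160, Z5→F2 10×5=50, Z6→F2 9×4=36
  delivery cost 547, fixed 79 → total 626.
Compare {F1, F2}: delivery cost 514 + fixed 219 = 733.
Compare {F1}: delivery cost 611 + fixed 140 = 751.

626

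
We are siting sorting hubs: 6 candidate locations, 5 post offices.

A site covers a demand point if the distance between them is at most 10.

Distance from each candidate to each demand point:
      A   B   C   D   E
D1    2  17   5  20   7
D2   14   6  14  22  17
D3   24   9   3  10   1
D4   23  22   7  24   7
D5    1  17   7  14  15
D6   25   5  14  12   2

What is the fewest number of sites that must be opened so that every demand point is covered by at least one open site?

Coverage sets (demand points within 10 of each site):
  D1: {A, C, E}
  D2: {B}
  D3: {B, C, D, E}
  D4: {C, E}
  D5: {A, C}
  D6: {B, E}
No single site covers all 5 demand points.
But {D1, D3} covers everything, so the minimum is 2.

2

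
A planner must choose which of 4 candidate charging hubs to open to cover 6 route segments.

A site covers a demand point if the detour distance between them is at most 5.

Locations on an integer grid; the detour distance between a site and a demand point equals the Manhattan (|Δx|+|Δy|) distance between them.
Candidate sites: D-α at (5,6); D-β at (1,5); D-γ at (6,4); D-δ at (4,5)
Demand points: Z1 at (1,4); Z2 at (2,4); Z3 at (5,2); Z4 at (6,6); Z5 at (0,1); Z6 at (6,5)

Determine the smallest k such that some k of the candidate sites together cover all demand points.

Coverage sets (demand points within 5 of each site):
  D-α: {Z2, Z3, Z4, Z6}
  D-β: {Z1, Z2, Z5, Z6}
  D-γ: {Z1, Z2, Z3, Z4, Z6}
  D-δ: {Z1, Z2, Z3, Z4, Z6}
No single site covers all 6 demand points.
But {D-α, D-β} covers everything, so the minimum is 2.

2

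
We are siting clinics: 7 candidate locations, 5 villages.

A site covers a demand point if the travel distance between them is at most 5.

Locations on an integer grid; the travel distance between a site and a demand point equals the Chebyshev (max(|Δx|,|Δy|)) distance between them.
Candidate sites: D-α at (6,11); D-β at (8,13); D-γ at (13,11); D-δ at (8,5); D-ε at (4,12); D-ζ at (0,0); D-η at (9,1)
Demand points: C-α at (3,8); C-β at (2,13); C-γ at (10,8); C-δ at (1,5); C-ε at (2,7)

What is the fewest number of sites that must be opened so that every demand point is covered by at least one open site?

2

Coverage sets (demand points within 5 of each site):
  D-α: {C-α, C-β, C-γ, C-ε}
  D-β: {C-α, C-γ}
  D-γ: {C-γ}
  D-δ: {C-α, C-γ}
  D-ε: {C-α, C-β, C-ε}
  D-ζ: {C-δ}
  D-η: {}
No single site covers all 5 demand points.
But {D-α, D-ζ} covers everything, so the minimum is 2.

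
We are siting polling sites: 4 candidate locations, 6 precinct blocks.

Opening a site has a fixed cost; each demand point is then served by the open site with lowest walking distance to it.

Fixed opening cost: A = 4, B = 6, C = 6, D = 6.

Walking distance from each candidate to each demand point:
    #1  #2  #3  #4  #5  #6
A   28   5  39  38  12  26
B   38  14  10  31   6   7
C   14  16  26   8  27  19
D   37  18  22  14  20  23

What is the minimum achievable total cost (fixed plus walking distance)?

66

Open {A, B, C}: assign each demand point to its cheapest open site.
  #1→C 14, #2→A 5, #3→B 10, #4→C 8, #5→B 6, #6→B 7
  walking distance 50, fixed 16 → total 66.
Compare {B, C}: walking distance 59 + fixed 12 = 71.
Compare {A, B, C, D}: walking distance 50 + fixed 22 = 72.
Compare {B, C, D}: walking distance 59 + fixed 18 = 77.
All other subsets cost ≥ 71. Minimum total cost: 66.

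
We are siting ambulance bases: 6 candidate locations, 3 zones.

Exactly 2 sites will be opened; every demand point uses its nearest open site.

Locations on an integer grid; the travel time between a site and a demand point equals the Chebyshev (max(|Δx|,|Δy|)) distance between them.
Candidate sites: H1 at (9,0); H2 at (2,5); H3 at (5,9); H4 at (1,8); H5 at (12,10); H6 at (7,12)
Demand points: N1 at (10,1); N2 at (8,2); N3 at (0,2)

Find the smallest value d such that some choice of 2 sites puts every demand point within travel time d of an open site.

Open {H1, H2}.
  Farthest demand point is N3 at travel time 3 (to H2); all others are ≤ 3.
With {H1, H4} the worst case is 6.
With {H1, H3} the worst case is 7.
No size-2 selection achieves below 3.

3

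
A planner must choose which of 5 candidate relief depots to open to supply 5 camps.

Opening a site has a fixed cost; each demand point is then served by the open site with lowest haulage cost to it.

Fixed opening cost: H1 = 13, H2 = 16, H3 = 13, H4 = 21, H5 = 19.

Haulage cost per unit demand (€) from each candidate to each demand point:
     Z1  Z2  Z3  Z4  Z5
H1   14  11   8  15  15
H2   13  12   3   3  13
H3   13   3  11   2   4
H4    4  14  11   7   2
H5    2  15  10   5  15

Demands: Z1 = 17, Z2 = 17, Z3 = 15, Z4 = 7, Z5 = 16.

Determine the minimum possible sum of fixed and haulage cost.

Open {H2, H3, H4, H5}: assign each demand point to its cheapest open site.
  Z1→H5 17×2=34, Z2→H3 17×3=51, Z3→H2 15×3=45, Z4→H3 7×2=14, Z5→H4 16×2=32
  haulage cost 176, fixed 69 → total 245.
Compare {H2, H3, H5}: haulage cost 208 + fixed 48 = 256.
Compare {H1, H2, H3, H4, H5}: haulage cost 176 + fixed 82 = 258.
Compare {H2, H3, H4}: haulage cost 210 + fixed 50 = 260.
All other subsets cost ≥ 256. Minimum total cost: 245.

245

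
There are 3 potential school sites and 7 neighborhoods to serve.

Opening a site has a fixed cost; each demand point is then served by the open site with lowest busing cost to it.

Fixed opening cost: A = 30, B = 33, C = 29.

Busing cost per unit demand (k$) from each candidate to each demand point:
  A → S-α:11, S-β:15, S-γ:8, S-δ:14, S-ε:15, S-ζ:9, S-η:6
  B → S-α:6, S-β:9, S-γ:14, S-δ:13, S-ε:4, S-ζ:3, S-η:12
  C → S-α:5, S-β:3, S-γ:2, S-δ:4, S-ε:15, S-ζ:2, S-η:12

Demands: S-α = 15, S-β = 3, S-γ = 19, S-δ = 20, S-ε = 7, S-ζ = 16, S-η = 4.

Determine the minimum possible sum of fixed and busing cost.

Open {B, C}: assign each demand point to its cheapest open site.
  S-α→C 15×5=75, S-β→C 3×3=9, S-γ→C 19×2=38, S-δ→C 20×4=80, S-ε→B 7×4=28, S-ζ→C 16×2=32, S-η→B 4×12=48
  busing cost 310, fixed 62 → total 372.
Compare {A, B, C}: busing cost 286 + fixed 92 = 378.
Compare {C}: busing cost 387 + fixed 29 = 416.
Compare {A, C}: busing cost 363 + fixed 59 = 422.
All other subsets cost ≥ 378. Minimum total cost: 372.

372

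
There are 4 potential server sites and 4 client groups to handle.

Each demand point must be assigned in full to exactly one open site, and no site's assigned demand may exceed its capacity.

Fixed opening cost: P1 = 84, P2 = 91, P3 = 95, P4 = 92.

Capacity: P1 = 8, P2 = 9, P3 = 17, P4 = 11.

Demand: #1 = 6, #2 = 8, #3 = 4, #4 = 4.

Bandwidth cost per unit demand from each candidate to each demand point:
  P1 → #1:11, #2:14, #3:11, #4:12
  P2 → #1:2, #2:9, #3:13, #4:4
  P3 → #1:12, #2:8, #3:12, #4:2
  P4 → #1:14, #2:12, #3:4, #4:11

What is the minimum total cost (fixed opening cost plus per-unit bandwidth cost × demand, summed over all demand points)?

318

Open {P2, P3}; cheapest assignment that respects the capacities:
  P2 (cap 9, load 6): #1 — cost 6×2 = 12
  P3 (cap 17, load 16): #2, #3, #4 — cost 8×8 + 4×12 + 4×2 = 120
  Shipping 132, fixed 186 → total 318.
  Any other capacity-feasible assignment to {P2, P3} ships for at least 132.
Compare {P3, P4}: its best feasible assignment gives total 359.
Compare {P1, P3}: its best feasible assignment gives total 365.
Every other set of open sites that can feasibly serve all demand totals ≥ 359 even under its best assignment. Minimum: 318.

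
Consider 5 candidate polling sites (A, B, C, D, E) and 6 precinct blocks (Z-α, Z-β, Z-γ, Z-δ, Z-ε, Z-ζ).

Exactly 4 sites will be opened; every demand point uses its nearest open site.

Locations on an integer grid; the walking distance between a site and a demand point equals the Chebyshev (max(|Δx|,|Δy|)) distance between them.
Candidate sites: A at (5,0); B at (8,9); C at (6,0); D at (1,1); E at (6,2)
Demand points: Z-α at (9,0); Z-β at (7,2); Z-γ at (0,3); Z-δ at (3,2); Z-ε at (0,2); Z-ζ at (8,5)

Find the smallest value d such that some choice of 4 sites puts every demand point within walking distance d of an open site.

3

Open {A, B, D, E}.
  Farthest demand point is Z-α at walking distance 3 (to E); all others are ≤ 3.
With {A, C, D, E} the worst case is 3.
With {B, C, D, E} the worst case is 3.
No size-4 selection achieves below 3.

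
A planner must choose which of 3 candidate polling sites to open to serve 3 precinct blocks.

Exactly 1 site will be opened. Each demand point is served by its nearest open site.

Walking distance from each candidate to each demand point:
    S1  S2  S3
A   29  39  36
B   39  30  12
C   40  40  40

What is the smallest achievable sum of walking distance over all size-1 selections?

81

Open {B}.
  S1→B 39, S2→B 30, S3→B 12  ⇒ total 81.
Compare {A}: total 104.
Compare {C}: total 120.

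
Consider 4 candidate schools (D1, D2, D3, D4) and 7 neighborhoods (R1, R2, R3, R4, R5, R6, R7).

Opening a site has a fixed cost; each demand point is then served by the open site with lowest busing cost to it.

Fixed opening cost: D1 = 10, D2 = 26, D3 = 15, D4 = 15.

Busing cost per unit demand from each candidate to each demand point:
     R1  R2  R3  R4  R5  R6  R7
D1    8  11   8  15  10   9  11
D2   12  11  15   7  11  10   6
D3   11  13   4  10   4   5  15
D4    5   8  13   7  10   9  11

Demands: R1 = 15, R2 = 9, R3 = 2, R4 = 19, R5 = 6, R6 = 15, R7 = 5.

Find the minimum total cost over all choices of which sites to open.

Open {D3, D4}: assign each demand point to its cheapest open site.
  R1→D4 15×5=75, R2→D4 9×8=72, R3→D3 2×4=8, R4→D4 19×7=133, R5→D3 6×4=24, R6→D3 15×5=75, R7→D4 5×11=55
  busing cost 442, fixed 30 → total 472.
Compare {D2, D3, D4}: busing cost 417 + fixed 56 = 473.
Compare {D1, D3, D4}: busing cost 442 + fixed 40 = 482.
Compare {D1, D2, D3, D4}: busing cost 417 + fixed 66 = 483.
All other subsets cost ≥ 473. Minimum total cost: 472.

472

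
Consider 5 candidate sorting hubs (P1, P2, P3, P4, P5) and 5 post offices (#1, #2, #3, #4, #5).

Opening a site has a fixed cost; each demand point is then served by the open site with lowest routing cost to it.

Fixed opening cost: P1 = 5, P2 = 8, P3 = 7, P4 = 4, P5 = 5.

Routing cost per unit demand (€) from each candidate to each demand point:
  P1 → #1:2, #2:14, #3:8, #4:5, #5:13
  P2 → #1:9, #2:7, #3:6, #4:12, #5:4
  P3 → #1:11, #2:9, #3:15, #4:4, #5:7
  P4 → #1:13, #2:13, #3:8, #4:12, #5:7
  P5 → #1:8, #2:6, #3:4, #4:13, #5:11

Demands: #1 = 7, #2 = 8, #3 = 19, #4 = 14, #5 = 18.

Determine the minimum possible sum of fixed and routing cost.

291

Open {P1, P2, P3, P5}: assign each demand point to its cheapest open site.
  #1→P1 7×2=14, #2→P5 8×6=48, #3→P5 19×4=76, #4→P3 14×4=56, #5→P2 18×4=72
  routing cost 266, fixed 25 → total 291.
Compare {P1, P2, P3, P4, P5}: routing cost 266 + fixed 29 = 295.
Compare {P1, P2, P5}: routing cost 280 + fixed 18 = 298.
Compare {P1, P2, P4, P5}: routing cost 280 + fixed 22 = 302.
All other subsets cost ≥ 295. Minimum total cost: 291.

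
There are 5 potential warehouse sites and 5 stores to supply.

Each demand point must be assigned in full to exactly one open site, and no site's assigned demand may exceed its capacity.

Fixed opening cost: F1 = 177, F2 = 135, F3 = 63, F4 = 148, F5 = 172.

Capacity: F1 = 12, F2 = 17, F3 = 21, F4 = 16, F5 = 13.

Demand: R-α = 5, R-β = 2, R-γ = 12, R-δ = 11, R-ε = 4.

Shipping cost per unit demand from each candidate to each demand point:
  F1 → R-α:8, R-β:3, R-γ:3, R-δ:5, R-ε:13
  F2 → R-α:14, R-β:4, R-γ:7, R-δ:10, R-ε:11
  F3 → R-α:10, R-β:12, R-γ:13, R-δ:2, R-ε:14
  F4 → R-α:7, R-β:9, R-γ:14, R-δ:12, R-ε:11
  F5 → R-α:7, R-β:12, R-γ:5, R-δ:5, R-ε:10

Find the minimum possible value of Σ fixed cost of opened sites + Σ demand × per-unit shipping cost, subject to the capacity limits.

Open {F2, F3}; cheapest assignment that respects the capacities:
  F2 (cap 17, load 14): R-β, R-γ — cost 2×4 + 12×7 = 92
  F3 (cap 21, load 20): R-α, R-δ, R-ε — cost 5×10 + 11×2 + 4×14 = 128
  Shipping 220, fixed 198 → total 418.
  Any other capacity-feasible assignment to {F2, F3} ships for at least 220.
Compare {F3, F4}: its best feasible assignment gives total 519.
Compare {F1, F2, F3}: its best feasible assignment gives total 535.
Every other set of open sites that can feasibly serve all demand totals ≥ 519 even under its best assignment. Minimum: 418.

418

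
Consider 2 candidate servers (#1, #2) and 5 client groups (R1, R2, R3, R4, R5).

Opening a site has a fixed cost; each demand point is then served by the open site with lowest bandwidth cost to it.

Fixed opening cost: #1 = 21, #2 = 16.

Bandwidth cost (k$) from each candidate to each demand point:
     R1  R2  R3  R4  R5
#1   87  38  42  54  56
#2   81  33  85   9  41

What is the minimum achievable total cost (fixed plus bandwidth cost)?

243

Open {#1, #2}: assign each demand point to its cheapest open site.
  R1→#2 81, R2→#2 33, R3→#1 42, R4→#2 9, R5→#2 41
  bandwidth cost 206, fixed 37 → total 243.
Compare {#2}: bandwidth cost 249 + fixed 16 = 265.
Compare {#1}: bandwidth cost 277 + fixed 21 = 298.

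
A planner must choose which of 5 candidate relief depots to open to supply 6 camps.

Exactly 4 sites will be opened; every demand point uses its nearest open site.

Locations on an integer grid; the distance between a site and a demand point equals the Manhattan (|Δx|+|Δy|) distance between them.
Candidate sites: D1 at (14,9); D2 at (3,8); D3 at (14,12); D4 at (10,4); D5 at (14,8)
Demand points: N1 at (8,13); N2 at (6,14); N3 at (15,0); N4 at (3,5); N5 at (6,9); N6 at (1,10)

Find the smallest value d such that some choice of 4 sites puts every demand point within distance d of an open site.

9

Open {D1, D2, D3, D4}.
  Farthest demand point is N2 at distance 9 (to D2); all others are ≤ 9.
With {D1, D2, D3, D5} the worst case is 9.
With {D2, D3, D4, D5} the worst case is 9.
No size-4 selection achieves below 9.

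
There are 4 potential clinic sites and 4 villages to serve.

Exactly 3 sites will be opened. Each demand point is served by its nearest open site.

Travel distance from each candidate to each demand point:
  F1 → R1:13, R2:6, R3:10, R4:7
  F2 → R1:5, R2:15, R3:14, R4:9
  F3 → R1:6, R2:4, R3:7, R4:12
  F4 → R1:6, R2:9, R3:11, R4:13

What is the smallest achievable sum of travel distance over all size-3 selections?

Open {F1, F2, F3}.
  R1→F2 5, R2→F3 4, R3→F3 7, R4→F1 7  ⇒ total 23.
Compare {F1, F3, F4}: total 24.
Compare {F2, F3, F4}: total 25.
No size-3 selection does better; minimum is 23.

23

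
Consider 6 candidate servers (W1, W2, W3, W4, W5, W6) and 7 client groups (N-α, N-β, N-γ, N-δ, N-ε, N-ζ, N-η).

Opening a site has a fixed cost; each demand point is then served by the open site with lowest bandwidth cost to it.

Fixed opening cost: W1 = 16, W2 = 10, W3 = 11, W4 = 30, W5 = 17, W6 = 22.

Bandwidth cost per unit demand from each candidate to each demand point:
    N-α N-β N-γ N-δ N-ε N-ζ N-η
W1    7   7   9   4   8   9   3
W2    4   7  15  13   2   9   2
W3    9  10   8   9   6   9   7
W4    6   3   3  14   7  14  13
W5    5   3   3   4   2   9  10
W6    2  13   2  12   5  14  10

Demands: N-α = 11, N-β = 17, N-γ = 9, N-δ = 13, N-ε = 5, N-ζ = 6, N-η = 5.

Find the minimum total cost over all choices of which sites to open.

Open {W2, W5, W6}: assign each demand point to its cheapest open site.
  N-α→W6 11×2=22, N-β→W5 17×3=51, N-γ→W6 9×2=18, N-δ→W5 13×4=52, N-ε→W2 5×2=10, N-ζ→W2 6×9=54, N-η→W2 5×2=10
  bandwidth cost 217, fixed 49 → total 266.
Compare {W2, W5}: bandwidth cost 248 + fixed 27 = 275.
Compare {W1, W5, W6}: bandwidth cost 222 + fixed 55 = 277.
Compare {W2, W3, W5, W6}: bandwidth cost 217 + fixed 60 = 277.
All other subsets cost ≥ 275. Minimum total cost: 266.

266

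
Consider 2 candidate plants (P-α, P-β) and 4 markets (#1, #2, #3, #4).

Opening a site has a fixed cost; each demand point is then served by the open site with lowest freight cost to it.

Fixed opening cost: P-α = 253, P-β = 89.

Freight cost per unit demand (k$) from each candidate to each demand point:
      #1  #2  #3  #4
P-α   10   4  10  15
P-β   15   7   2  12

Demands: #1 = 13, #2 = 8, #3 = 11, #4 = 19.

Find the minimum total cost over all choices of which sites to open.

Open {P-β}: assign each demand point to its cheapest open site.
  #1→P-β 13×15=195, #2→P-β 8×7=56, #3→P-β 11×2=22, #4→P-β 19×12=228
  freight cost 501, fixed 89 → total 590.
Compare {P-α, P-β}: freight cost 412 + fixed 342 = 754.
Compare {P-α}: freight cost 557 + fixed 253 = 810.

590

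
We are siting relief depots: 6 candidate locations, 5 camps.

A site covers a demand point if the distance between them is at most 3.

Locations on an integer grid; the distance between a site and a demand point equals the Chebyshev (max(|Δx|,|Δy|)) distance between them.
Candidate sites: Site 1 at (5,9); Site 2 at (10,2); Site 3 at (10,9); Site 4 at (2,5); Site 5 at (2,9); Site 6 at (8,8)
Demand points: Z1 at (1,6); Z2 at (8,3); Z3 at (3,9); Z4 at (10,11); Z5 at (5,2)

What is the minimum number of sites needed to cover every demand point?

Coverage sets (demand points within 3 of each site):
  Site 1: {Z3}
  Site 2: {Z2}
  Site 3: {Z4}
  Site 4: {Z1, Z5}
  Site 5: {Z1, Z3}
  Site 6: {Z4}
No 3 sites suffice: every size-3 union leaves at least one demand point uncovered.
But {Site 1, Site 2, Site 3, Site 4} covers everything, so the minimum is 4.

4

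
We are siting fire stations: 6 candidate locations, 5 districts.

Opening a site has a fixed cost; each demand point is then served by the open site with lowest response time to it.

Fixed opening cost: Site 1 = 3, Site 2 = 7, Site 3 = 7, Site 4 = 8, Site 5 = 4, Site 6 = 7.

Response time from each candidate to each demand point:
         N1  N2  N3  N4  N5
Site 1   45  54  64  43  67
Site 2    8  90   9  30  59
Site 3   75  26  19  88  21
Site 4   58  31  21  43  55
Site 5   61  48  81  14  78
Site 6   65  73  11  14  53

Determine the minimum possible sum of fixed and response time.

96

Open {Site 2, Site 3, Site 5}: assign each demand point to its cheapest open site.
  N1→Site 2 8, N2→Site 3 26, N3→Site 2 9, N4→Site 5 14, N5→Site 3 21
  response time 78, fixed 18 → total 96.
Compare {Site 2, Site 3, Site 6}: response time 78 + fixed 21 = 99.
Compare {Site 1, Site 2, Site 3, Site 5}: response time 78 + fixed 21 = 99.
Compare {Site 1, Site 2, Site 3, Site 6}: response time 78 + fixed 24 = 102.
All other subsets cost ≥ 99. Minimum total cost: 96.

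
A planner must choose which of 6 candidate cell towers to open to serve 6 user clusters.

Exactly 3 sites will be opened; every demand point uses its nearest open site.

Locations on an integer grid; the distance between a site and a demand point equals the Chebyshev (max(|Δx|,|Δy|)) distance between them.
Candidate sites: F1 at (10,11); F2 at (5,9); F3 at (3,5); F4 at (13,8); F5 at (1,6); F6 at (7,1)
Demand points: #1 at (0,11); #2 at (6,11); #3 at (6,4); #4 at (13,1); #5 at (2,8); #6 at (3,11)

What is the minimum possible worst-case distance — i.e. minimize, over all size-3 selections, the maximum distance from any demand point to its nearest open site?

Open {F1, F2, F6}.
  Farthest demand point is #4 at distance 6 (to F6); all others are ≤ 6.
With {F1, F3, F6} the worst case is 6.
With {F1, F5, F6} the worst case is 6.
No size-3 selection achieves below 6.

6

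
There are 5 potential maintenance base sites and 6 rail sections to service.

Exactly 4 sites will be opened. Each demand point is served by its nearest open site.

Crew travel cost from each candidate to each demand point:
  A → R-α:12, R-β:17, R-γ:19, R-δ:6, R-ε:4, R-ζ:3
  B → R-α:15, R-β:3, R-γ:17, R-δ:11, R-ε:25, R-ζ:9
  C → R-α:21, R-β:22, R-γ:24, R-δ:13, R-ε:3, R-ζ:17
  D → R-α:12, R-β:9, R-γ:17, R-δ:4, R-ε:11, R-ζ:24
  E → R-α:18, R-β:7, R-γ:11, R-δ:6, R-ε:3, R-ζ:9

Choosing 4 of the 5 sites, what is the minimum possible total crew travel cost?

Open {A, B, D, E}.
  R-α→A 12, R-β→B 3, R-γ→E 11, R-δ→D 4, R-ε→E 3, R-ζ→A 3  ⇒ total 36.
Compare {A, B, C, E}: total 38.
Compare {A, C, D, E}: total 40.
No size-4 selection does better; minimum is 36.

36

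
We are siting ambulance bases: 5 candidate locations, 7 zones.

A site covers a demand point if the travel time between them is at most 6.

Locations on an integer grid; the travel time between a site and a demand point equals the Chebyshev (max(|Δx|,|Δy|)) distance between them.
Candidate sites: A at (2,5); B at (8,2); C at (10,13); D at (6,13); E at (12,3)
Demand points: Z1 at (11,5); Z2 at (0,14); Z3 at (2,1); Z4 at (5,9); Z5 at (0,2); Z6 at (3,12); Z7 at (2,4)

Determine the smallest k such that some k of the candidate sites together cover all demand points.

Coverage sets (demand points within 6 of each site):
  A: {Z3, Z4, Z5, Z7}
  B: {Z1, Z3, Z7}
  C: {Z4}
  D: {Z2, Z4, Z6}
  E: {Z1}
No 2 sites suffice: every size-2 union leaves at least one demand point uncovered.
But {A, B, D} covers everything, so the minimum is 3.

3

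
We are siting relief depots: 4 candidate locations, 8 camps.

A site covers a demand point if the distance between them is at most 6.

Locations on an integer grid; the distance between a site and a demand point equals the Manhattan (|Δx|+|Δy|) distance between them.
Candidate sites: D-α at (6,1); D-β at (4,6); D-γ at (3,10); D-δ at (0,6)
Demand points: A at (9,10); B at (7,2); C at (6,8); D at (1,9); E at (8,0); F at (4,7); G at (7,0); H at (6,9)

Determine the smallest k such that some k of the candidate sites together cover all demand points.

2

Coverage sets (demand points within 6 of each site):
  D-α: {B, E, G}
  D-β: {C, D, F, H}
  D-γ: {A, C, D, F, H}
  D-δ: {D, F}
No single site covers all 8 demand points.
But {D-α, D-γ} covers everything, so the minimum is 2.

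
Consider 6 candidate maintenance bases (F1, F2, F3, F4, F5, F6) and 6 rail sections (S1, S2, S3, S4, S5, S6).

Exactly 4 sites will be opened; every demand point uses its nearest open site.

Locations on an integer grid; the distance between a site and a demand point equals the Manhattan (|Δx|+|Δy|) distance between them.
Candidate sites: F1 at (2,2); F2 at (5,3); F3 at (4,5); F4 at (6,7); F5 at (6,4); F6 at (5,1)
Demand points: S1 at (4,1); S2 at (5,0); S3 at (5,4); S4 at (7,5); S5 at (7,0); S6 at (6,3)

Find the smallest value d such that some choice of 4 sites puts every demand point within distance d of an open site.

Open {F1, F2, F3, F6}.
  Farthest demand point is S4 at distance 3 (to F3); all others are ≤ 3.
With {F1, F2, F4, F6} the worst case is 3.
With {F1, F2, F5, F6} the worst case is 3.
No size-4 selection achieves below 3.

3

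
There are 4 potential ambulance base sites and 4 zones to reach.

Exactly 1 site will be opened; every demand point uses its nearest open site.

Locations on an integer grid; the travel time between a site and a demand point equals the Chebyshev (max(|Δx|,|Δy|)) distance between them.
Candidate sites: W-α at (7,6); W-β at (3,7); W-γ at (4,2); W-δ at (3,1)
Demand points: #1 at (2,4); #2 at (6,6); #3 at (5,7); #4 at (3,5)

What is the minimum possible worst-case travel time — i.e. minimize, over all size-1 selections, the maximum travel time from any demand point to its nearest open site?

3

Open {W-β}.
  Farthest demand point is #1 at travel time 3 (to W-β); all others are ≤ 3.
With {W-α} the worst case is 5.
With {W-γ} the worst case is 5.
No size-1 selection achieves below 3.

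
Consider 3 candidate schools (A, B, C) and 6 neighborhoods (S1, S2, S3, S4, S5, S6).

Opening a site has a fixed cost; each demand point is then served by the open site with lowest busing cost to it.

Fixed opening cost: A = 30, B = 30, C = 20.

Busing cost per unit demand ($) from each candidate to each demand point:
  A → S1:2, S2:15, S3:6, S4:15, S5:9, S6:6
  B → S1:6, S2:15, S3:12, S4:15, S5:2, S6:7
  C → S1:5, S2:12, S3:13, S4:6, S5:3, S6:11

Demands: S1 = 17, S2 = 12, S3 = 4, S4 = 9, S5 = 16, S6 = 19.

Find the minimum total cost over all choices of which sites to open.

Open {A, C}: assign each demand point to its cheapest open site.
  S1→A 17×2=34, S2→C 12×12=144, S3→A 4×6=24, S4→C 9×6=54, S5→C 16×3=48, S6→A 19×6=114
  busing cost 418, fixed 50 → total 468.
Compare {A, B, C}: busing cost 402 + fixed 80 = 482.
Compare {B, C}: busing cost 496 + fixed 50 = 546.
Compare {A, B}: busing cost 519 + fixed 60 = 579.
All other subsets cost ≥ 482. Minimum total cost: 468.

468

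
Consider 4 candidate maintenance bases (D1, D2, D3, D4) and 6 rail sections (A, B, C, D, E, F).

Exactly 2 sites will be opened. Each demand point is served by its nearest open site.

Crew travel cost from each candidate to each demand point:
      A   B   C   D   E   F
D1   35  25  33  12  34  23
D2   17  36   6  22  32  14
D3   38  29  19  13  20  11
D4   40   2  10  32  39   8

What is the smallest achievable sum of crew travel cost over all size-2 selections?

87

Open {D2, D4}.
  A→D2 17, B→D4 2, C→D2 6, D→D2 22, E→D2 32, F→D4 8  ⇒ total 87.
Compare {D3, D4}: total 91.
Compare {D2, D3}: total 96.
No size-2 selection does better; minimum is 87.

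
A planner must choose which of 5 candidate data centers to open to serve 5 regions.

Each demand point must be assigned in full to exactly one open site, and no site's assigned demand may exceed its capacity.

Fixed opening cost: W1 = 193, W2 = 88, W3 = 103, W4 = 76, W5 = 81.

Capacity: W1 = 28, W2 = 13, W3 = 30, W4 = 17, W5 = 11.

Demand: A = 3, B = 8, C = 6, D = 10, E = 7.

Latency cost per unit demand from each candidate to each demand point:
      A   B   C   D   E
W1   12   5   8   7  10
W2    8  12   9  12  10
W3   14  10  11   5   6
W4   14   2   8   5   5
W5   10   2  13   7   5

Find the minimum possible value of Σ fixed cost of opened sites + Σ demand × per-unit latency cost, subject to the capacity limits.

377

Open {W3, W4}; cheapest assignment that respects the capacities:
  W3 (cap 30, load 20): A, D, E — cost 3×14 + 10×5 + 7×6 = 134
  W4 (cap 17, load 14): B, C — cost 8×2 + 6×8 = 64
  Shipping 198, fixed 179 → total 377.
  Any other capacity-feasible assignment to {W3, W4} ships for at least 198.
Compare {W3, W5}: its best feasible assignment gives total 388.
Compare {W2, W4, W5}: its best feasible assignment gives total 424.
Every other set of open sites that can feasibly serve all demand totals ≥ 388 even under its best assignment. Minimum: 377.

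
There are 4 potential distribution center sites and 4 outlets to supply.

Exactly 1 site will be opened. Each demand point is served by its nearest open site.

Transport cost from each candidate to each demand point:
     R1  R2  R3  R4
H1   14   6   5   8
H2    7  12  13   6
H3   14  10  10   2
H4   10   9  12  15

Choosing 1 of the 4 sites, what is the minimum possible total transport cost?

33

Open {H1}.
  R1→H1 14, R2→H1 6, R3→H1 5, R4→H1 8  ⇒ total 33.
Compare {H3}: total 36.
Compare {H2}: total 38.
No size-1 selection does better; minimum is 33.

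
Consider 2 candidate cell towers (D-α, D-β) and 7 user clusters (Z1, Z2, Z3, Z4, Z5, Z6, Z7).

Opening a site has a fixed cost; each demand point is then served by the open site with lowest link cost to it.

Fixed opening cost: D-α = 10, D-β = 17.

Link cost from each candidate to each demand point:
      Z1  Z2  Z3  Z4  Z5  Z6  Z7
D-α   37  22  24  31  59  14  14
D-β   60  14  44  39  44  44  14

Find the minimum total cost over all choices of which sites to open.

Open {D-α, D-β}: assign each demand point to its cheapest open site.
  Z1→D-α 37, Z2→D-β 14, Z3→D-α 24, Z4→D-α 31, Z5→D-β 44, Z6→D-α 14, Z7→D-α 14
  link cost 178, fixed 27 → total 205.
Compare {D-α}: link cost 201 + fixed 10 = 211.
Compare {D-β}: link cost 259 + fixed 17 = 276.

205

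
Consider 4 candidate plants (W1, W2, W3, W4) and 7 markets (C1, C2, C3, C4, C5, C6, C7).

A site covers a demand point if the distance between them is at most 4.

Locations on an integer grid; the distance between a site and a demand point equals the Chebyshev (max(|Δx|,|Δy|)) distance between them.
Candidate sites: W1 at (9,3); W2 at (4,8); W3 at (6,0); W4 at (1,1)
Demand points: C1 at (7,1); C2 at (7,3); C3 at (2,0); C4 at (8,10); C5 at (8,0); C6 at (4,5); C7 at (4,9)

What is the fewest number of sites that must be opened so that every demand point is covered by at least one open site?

Coverage sets (demand points within 4 of each site):
  W1: {C1, C2, C5}
  W2: {C4, C6, C7}
  W3: {C1, C2, C3, C5}
  W4: {C3, C6}
No single site covers all 7 demand points.
But {W2, W3} covers everything, so the minimum is 2.

2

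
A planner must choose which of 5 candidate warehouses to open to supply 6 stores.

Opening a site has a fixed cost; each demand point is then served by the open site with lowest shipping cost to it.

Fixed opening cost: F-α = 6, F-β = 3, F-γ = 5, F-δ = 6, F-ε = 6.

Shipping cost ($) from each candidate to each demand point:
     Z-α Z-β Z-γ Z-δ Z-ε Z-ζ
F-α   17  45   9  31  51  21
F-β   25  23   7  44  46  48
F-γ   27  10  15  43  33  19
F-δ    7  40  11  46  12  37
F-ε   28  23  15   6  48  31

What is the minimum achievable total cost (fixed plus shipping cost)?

Open {F-β, F-γ, F-δ, F-ε}: assign each demand point to its cheapest open site.
  Z-α→F-δ 7, Z-β→F-γ 10, Z-γ→F-β 7, Z-δ→F-ε 6, Z-ε→F-δ 12, Z-ζ→F-γ 19
  shipping cost 61, fixed 20 → total 81.
Compare {F-γ, F-δ, F-ε}: shipping cost 65 + fixed 17 = 82.
Compare {F-α, F-γ, F-δ, F-ε}: shipping cost 63 + fixed 23 = 86.
Compare {F-α, F-β, F-γ, F-δ, F-ε}: shipping cost 61 + fixed 26 = 87.
All other subsets cost ≥ 82. Minimum total cost: 81.

81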